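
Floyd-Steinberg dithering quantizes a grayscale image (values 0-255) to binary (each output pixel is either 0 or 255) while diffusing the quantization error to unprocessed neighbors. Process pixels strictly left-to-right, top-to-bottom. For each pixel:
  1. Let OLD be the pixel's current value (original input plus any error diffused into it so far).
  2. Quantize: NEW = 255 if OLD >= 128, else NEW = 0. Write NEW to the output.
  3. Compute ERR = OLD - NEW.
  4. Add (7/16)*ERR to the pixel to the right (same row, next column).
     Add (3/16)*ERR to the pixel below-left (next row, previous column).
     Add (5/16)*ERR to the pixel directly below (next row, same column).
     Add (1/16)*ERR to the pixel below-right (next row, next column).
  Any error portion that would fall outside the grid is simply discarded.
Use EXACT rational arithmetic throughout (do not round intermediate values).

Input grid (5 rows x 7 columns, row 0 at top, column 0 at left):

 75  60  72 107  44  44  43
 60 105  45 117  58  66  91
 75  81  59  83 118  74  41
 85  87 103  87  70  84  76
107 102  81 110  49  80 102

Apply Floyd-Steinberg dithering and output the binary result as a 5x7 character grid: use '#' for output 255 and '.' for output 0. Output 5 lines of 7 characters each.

Answer: ...#...
.#...#.
..#.#..
#..#..#
.#...#.

Derivation:
(0,0): OLD=75 → NEW=0, ERR=75
(0,1): OLD=1485/16 → NEW=0, ERR=1485/16
(0,2): OLD=28827/256 → NEW=0, ERR=28827/256
(0,3): OLD=640061/4096 → NEW=255, ERR=-404419/4096
(0,4): OLD=52651/65536 → NEW=0, ERR=52651/65536
(0,5): OLD=46505901/1048576 → NEW=0, ERR=46505901/1048576
(0,6): OLD=1046961595/16777216 → NEW=0, ERR=1046961595/16777216
(1,0): OLD=25815/256 → NEW=0, ERR=25815/256
(1,1): OLD=417633/2048 → NEW=255, ERR=-104607/2048
(1,2): OLD=2957685/65536 → NEW=0, ERR=2957685/65536
(1,3): OLD=29642833/262144 → NEW=0, ERR=29642833/262144
(1,4): OLD=1843276371/16777216 → NEW=0, ERR=1843276371/16777216
(1,5): OLD=18747255107/134217728 → NEW=255, ERR=-15478265533/134217728
(1,6): OLD=134904372365/2147483648 → NEW=0, ERR=134904372365/2147483648
(2,0): OLD=3176379/32768 → NEW=0, ERR=3176379/32768
(2,1): OLD=128148537/1048576 → NEW=0, ERR=128148537/1048576
(2,2): OLD=2425665515/16777216 → NEW=255, ERR=-1852524565/16777216
(2,3): OLD=12542586963/134217728 → NEW=0, ERR=12542586963/134217728
(2,4): OLD=191837283971/1073741824 → NEW=255, ERR=-81966881149/1073741824
(2,5): OLD=797475553089/34359738368 → NEW=0, ERR=797475553089/34359738368
(2,6): OLD=34952231053783/549755813888 → NEW=0, ERR=34952231053783/549755813888
(3,0): OLD=2318729611/16777216 → NEW=255, ERR=-1959460469/16777216
(3,1): OLD=7979138351/134217728 → NEW=0, ERR=7979138351/134217728
(3,2): OLD=128487287613/1073741824 → NEW=0, ERR=128487287613/1073741824
(3,3): OLD=632825223803/4294967296 → NEW=255, ERR=-462391436677/4294967296
(3,4): OLD=5077614456203/549755813888 → NEW=0, ERR=5077614456203/549755813888
(3,5): OLD=450551404659537/4398046511104 → NEW=0, ERR=450551404659537/4398046511104
(3,6): OLD=10002050503065935/70368744177664 → NEW=255, ERR=-7941979262238385/70368744177664
(4,0): OLD=175339746629/2147483648 → NEW=0, ERR=175339746629/2147483648
(4,1): OLD=5890515393665/34359738368 → NEW=255, ERR=-2871217890175/34359738368
(4,2): OLD=35934926649391/549755813888 → NEW=0, ERR=35934926649391/549755813888
(4,3): OLD=502101267070901/4398046511104 → NEW=0, ERR=502101267070901/4398046511104
(4,4): OLD=4022023647635663/35184372088832 → NEW=0, ERR=4022023647635663/35184372088832
(4,5): OLD=159248432850750991/1125899906842624 → NEW=255, ERR=-127856043394118129/1125899906842624
(4,6): OLD=422459162822106137/18014398509481984 → NEW=0, ERR=422459162822106137/18014398509481984
Row 0: ...#...
Row 1: .#...#.
Row 2: ..#.#..
Row 3: #..#..#
Row 4: .#...#.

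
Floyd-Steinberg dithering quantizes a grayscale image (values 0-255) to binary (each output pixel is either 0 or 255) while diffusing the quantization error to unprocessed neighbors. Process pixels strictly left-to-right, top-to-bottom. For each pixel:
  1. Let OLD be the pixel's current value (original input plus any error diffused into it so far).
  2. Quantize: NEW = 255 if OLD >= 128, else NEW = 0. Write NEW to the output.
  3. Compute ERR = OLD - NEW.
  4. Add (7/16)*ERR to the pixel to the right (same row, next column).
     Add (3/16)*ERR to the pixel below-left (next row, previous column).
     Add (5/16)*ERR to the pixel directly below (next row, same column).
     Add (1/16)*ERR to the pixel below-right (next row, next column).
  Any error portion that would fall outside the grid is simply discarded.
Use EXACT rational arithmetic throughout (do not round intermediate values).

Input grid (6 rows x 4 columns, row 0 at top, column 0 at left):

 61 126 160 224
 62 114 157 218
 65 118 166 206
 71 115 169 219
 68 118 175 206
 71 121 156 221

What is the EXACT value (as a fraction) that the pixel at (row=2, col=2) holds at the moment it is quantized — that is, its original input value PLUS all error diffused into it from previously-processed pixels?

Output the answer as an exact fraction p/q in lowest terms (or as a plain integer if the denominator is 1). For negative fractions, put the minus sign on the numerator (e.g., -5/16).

(0,0): OLD=61 → NEW=0, ERR=61
(0,1): OLD=2443/16 → NEW=255, ERR=-1637/16
(0,2): OLD=29501/256 → NEW=0, ERR=29501/256
(0,3): OLD=1124011/4096 → NEW=255, ERR=79531/4096
(1,0): OLD=15841/256 → NEW=0, ERR=15841/256
(1,1): OLD=275495/2048 → NEW=255, ERR=-246745/2048
(1,2): OLD=9014323/65536 → NEW=255, ERR=-7697357/65536
(1,3): OLD=188622805/1048576 → NEW=255, ERR=-78764075/1048576
(2,0): OLD=2023325/32768 → NEW=0, ERR=2023325/32768
(2,1): OLD=93542543/1048576 → NEW=0, ERR=93542543/1048576
(2,2): OLD=307675179/2097152 → NEW=255, ERR=-227098581/2097152
Target (2,2): original=166, with diffused error = 307675179/2097152

Answer: 307675179/2097152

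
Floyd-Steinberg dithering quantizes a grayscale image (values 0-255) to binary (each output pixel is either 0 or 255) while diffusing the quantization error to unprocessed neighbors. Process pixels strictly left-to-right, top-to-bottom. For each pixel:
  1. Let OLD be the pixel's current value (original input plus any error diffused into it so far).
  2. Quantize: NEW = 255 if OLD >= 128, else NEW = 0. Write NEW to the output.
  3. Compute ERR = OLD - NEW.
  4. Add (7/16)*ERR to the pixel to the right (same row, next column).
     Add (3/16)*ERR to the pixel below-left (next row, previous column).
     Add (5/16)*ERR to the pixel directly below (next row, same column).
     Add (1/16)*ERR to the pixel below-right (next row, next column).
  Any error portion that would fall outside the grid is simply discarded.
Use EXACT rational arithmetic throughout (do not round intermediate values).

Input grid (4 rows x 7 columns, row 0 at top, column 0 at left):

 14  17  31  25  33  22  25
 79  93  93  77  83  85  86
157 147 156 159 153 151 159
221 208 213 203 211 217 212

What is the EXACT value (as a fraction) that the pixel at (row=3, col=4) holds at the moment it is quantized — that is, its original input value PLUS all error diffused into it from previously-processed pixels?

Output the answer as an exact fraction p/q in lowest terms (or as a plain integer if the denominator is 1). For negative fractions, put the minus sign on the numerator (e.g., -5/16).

(0,0): OLD=14 → NEW=0, ERR=14
(0,1): OLD=185/8 → NEW=0, ERR=185/8
(0,2): OLD=5263/128 → NEW=0, ERR=5263/128
(0,3): OLD=88041/2048 → NEW=0, ERR=88041/2048
(0,4): OLD=1697631/32768 → NEW=0, ERR=1697631/32768
(0,5): OLD=23417753/524288 → NEW=0, ERR=23417753/524288
(0,6): OLD=373639471/8388608 → NEW=0, ERR=373639471/8388608
(1,0): OLD=11227/128 → NEW=0, ERR=11227/128
(1,1): OLD=150717/1024 → NEW=255, ERR=-110403/1024
(1,2): OLD=2234305/32768 → NEW=0, ERR=2234305/32768
(1,3): OLD=17373453/131072 → NEW=255, ERR=-16049907/131072
(1,4): OLD=475459303/8388608 → NEW=0, ERR=475459303/8388608
(1,5): OLD=9082827095/67108864 → NEW=255, ERR=-8029933225/67108864
(1,6): OLD=54075315513/1073741824 → NEW=0, ERR=54075315513/1073741824
(2,0): OLD=2690159/16384 → NEW=255, ERR=-1487761/16384
(2,1): OLD=48154229/524288 → NEW=0, ERR=48154229/524288
(2,2): OLD=1575321631/8388608 → NEW=255, ERR=-563773409/8388608
(2,3): OLD=7128297319/67108864 → NEW=0, ERR=7128297319/67108864
(2,4): OLD=100445800183/536870912 → NEW=255, ERR=-36456282377/536870912
(2,5): OLD=1664462372829/17179869184 → NEW=0, ERR=1664462372829/17179869184
(2,6): OLD=57627186149339/274877906944 → NEW=255, ERR=-12466680121381/274877906944
(3,0): OLD=1760303295/8388608 → NEW=255, ERR=-378791745/8388608
(3,1): OLD=13332514835/67108864 → NEW=255, ERR=-3780245485/67108864
(3,2): OLD=103621493513/536870912 → NEW=255, ERR=-33280589047/536870912
(3,3): OLD=412618536575/2147483648 → NEW=255, ERR=-134989793665/2147483648
(3,4): OLD=51425035971775/274877906944 → NEW=255, ERR=-18668830298945/274877906944
Target (3,4): original=211, with diffused error = 51425035971775/274877906944

Answer: 51425035971775/274877906944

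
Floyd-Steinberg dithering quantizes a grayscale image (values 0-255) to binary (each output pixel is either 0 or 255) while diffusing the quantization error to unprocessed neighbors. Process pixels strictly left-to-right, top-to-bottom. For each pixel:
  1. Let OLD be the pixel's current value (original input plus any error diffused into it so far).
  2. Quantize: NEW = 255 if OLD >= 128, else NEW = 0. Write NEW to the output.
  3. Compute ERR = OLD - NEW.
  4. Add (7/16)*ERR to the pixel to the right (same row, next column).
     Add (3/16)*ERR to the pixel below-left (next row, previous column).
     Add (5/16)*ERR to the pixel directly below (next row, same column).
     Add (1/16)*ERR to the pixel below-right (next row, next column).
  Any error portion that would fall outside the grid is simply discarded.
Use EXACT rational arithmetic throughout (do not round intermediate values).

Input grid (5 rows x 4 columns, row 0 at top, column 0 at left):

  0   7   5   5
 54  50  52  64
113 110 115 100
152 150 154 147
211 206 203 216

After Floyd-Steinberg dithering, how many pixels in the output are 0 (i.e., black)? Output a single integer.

(0,0): OLD=0 → NEW=0, ERR=0
(0,1): OLD=7 → NEW=0, ERR=7
(0,2): OLD=129/16 → NEW=0, ERR=129/16
(0,3): OLD=2183/256 → NEW=0, ERR=2183/256
(1,0): OLD=885/16 → NEW=0, ERR=885/16
(1,1): OLD=9971/128 → NEW=0, ERR=9971/128
(1,2): OLD=371247/4096 → NEW=0, ERR=371247/4096
(1,3): OLD=7000697/65536 → NEW=0, ERR=7000697/65536
(2,0): OLD=296737/2048 → NEW=255, ERR=-225503/2048
(2,1): OLD=6987579/65536 → NEW=0, ERR=6987579/65536
(2,2): OLD=28163287/131072 → NEW=255, ERR=-5260073/131072
(2,3): OLD=254781563/2097152 → NEW=0, ERR=254781563/2097152
(3,0): OLD=144265809/1048576 → NEW=255, ERR=-123121071/1048576
(3,1): OLD=1972041935/16777216 → NEW=0, ERR=1972041935/16777216
(3,2): OLD=59680484785/268435456 → NEW=255, ERR=-8770556495/268435456
(3,3): OLD=722253867863/4294967296 → NEW=255, ERR=-372962792617/4294967296
(4,0): OLD=52706321341/268435456 → NEW=255, ERR=-15744719939/268435456
(4,1): OLD=437241457271/2147483648 → NEW=255, ERR=-110366872969/2147483648
(4,2): OLD=11089227393751/68719476736 → NEW=255, ERR=-6434239173929/68719476736
(4,3): OLD=160372551510033/1099511627776 → NEW=255, ERR=-120002913572847/1099511627776
Output grid:
  Row 0: ....  (4 black, running=4)
  Row 1: ....  (4 black, running=8)
  Row 2: #.#.  (2 black, running=10)
  Row 3: #.##  (1 black, running=11)
  Row 4: ####  (0 black, running=11)

Answer: 11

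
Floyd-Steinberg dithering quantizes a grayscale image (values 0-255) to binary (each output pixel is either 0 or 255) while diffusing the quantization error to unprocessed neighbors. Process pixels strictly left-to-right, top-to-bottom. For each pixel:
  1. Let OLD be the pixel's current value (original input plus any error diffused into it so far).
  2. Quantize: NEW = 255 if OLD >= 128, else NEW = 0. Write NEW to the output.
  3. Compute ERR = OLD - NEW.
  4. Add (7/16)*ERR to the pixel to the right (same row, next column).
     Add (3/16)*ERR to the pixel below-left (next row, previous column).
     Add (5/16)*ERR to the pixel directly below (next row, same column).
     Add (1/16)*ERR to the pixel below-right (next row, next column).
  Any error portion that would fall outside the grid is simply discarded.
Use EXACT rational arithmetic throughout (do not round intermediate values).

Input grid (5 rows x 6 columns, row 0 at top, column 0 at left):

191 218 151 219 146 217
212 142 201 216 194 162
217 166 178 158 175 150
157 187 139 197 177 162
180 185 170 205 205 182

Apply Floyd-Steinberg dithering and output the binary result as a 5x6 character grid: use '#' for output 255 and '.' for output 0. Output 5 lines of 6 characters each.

(0,0): OLD=191 → NEW=255, ERR=-64
(0,1): OLD=190 → NEW=255, ERR=-65
(0,2): OLD=1961/16 → NEW=0, ERR=1961/16
(0,3): OLD=69791/256 → NEW=255, ERR=4511/256
(0,4): OLD=629593/4096 → NEW=255, ERR=-414887/4096
(0,5): OLD=11317103/65536 → NEW=255, ERR=-5394577/65536
(1,0): OLD=2877/16 → NEW=255, ERR=-1203/16
(1,1): OLD=13795/128 → NEW=0, ERR=13795/128
(1,2): OLD=1170199/4096 → NEW=255, ERR=125719/4096
(1,3): OLD=3663511/16384 → NEW=255, ERR=-514409/16384
(1,4): OLD=140800417/1048576 → NEW=255, ERR=-126586463/1048576
(1,5): OLD=1294026519/16777216 → NEW=0, ERR=1294026519/16777216
(2,0): OLD=437681/2048 → NEW=255, ERR=-84559/2048
(2,1): OLD=11971539/65536 → NEW=255, ERR=-4740141/65536
(2,2): OLD=164413193/1048576 → NEW=255, ERR=-102973687/1048576
(2,3): OLD=708899057/8388608 → NEW=0, ERR=708899057/8388608
(2,4): OLD=50129199299/268435456 → NEW=255, ERR=-18321841981/268435456
(2,5): OLD=587108187525/4294967296 → NEW=255, ERR=-508108472955/4294967296
(3,0): OLD=136876569/1048576 → NEW=255, ERR=-130510311/1048576
(3,1): OLD=746170333/8388608 → NEW=0, ERR=746170333/8388608
(3,2): OLD=10640234083/67108864 → NEW=255, ERR=-6472526237/67108864
(3,3): OLD=696974881981/4294967296 → NEW=255, ERR=-398241778499/4294967296
(3,4): OLD=3374269236309/34359738368 → NEW=0, ERR=3374269236309/34359738368
(3,5): OLD=90010791812251/549755813888 → NEW=255, ERR=-50176940729189/549755813888
(4,0): OLD=21177289599/134217728 → NEW=255, ERR=-13048231041/134217728
(4,1): OLD=310100007003/2147483648 → NEW=255, ERR=-237508323237/2147483648
(4,2): OLD=5473299998961/68719476736 → NEW=0, ERR=5473299998961/68719476736
(4,3): OLD=245471389958053/1099511627776 → NEW=255, ERR=-34904075124827/1099511627776
(4,4): OLD=3498941151370053/17592186044416 → NEW=255, ERR=-987066289956027/17592186044416
(4,5): OLD=38018297063967171/281474976710656 → NEW=255, ERR=-33757821997250109/281474976710656
Row 0: ##.###
Row 1: #.###.
Row 2: ###.##
Row 3: #.##.#
Row 4: ##.###

Answer: ##.###
#.###.
###.##
#.##.#
##.###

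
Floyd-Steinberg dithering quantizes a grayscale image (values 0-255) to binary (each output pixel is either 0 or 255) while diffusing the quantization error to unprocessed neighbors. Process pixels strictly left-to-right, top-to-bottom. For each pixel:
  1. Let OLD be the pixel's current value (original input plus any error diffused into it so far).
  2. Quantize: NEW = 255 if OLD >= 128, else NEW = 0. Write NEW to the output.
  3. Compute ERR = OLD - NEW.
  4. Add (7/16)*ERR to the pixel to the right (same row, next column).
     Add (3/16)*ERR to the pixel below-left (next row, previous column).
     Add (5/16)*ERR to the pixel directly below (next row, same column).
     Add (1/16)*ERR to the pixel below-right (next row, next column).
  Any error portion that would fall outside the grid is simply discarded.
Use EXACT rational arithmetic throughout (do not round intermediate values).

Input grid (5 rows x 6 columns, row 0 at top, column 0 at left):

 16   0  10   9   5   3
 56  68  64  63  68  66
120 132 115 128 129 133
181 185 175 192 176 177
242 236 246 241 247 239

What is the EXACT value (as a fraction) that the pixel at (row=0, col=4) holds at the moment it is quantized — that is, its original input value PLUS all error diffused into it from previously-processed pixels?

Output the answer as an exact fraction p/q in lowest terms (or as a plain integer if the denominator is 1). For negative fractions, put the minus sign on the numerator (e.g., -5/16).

Answer: 46849/4096

Derivation:
(0,0): OLD=16 → NEW=0, ERR=16
(0,1): OLD=7 → NEW=0, ERR=7
(0,2): OLD=209/16 → NEW=0, ERR=209/16
(0,3): OLD=3767/256 → NEW=0, ERR=3767/256
(0,4): OLD=46849/4096 → NEW=0, ERR=46849/4096
Target (0,4): original=5, with diffused error = 46849/4096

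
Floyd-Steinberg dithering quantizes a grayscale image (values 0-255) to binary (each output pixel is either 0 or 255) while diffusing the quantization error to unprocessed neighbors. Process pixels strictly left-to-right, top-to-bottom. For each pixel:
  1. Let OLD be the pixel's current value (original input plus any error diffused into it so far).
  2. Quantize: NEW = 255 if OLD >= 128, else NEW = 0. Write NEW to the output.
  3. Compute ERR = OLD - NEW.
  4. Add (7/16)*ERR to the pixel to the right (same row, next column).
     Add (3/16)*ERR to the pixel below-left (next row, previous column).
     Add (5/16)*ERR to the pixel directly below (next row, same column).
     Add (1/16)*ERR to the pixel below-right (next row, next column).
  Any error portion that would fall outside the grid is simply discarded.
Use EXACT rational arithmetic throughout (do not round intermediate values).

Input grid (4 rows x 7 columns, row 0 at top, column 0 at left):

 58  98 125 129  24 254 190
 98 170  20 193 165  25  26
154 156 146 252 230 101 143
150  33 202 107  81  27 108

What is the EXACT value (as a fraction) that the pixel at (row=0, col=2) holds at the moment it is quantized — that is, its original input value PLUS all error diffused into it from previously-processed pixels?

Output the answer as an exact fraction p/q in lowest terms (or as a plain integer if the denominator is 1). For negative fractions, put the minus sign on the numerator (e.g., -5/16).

(0,0): OLD=58 → NEW=0, ERR=58
(0,1): OLD=987/8 → NEW=0, ERR=987/8
(0,2): OLD=22909/128 → NEW=255, ERR=-9731/128
Target (0,2): original=125, with diffused error = 22909/128

Answer: 22909/128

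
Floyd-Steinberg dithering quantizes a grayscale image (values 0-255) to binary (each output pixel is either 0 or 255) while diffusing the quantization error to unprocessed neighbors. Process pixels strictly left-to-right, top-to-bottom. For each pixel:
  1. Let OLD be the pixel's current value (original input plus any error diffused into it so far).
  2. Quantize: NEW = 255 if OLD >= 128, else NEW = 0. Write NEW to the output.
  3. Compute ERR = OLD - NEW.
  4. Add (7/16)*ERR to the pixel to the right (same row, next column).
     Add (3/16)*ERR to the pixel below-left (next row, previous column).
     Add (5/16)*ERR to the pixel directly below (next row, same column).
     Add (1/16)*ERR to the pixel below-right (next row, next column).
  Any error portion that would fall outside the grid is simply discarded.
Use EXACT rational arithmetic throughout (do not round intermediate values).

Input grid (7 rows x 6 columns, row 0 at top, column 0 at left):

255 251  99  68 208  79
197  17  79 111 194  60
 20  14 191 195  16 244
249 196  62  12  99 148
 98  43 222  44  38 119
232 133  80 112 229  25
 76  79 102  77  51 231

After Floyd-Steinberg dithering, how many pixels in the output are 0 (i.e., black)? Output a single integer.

(0,0): OLD=255 → NEW=255, ERR=0
(0,1): OLD=251 → NEW=255, ERR=-4
(0,2): OLD=389/4 → NEW=0, ERR=389/4
(0,3): OLD=7075/64 → NEW=0, ERR=7075/64
(0,4): OLD=262517/1024 → NEW=255, ERR=1397/1024
(0,5): OLD=1304115/16384 → NEW=0, ERR=1304115/16384
(1,0): OLD=785/4 → NEW=255, ERR=-235/4
(1,1): OLD=265/32 → NEW=0, ERR=265/32
(1,2): OLD=136695/1024 → NEW=255, ERR=-124425/1024
(1,3): OLD=101089/1024 → NEW=0, ERR=101089/1024
(1,4): OLD=68013209/262144 → NEW=255, ERR=1166489/262144
(1,5): OLD=364510495/4194304 → NEW=0, ERR=364510495/4194304
(2,0): OLD=1635/512 → NEW=0, ERR=1635/512
(2,1): OLD=-138769/16384 → NEW=0, ERR=-138769/16384
(2,2): OLD=44132073/262144 → NEW=255, ERR=-22714647/262144
(2,3): OLD=379963669/2097152 → NEW=255, ERR=-154810091/2097152
(2,4): OLD=507311699/67108864 → NEW=0, ERR=507311699/67108864
(2,5): OLD=295003647733/1073741824 → NEW=255, ERR=21199482613/1073741824
(3,0): OLD=65119149/262144 → NEW=255, ERR=-1727571/262144
(3,1): OLD=365791123/2097152 → NEW=255, ERR=-168982637/2097152
(3,2): OLD=-123320565/8388608 → NEW=0, ERR=-123320565/8388608
(3,3): OLD=-23083678847/1073741824 → NEW=0, ERR=-23083678847/1073741824
(3,4): OLD=782070957227/8589934592 → NEW=0, ERR=782070957227/8589934592
(3,5): OLD=26728377016437/137438953472 → NEW=255, ERR=-8318556118923/137438953472
(4,0): OLD=2712283585/33554432 → NEW=0, ERR=2712283585/33554432
(4,1): OLD=26851847483/536870912 → NEW=0, ERR=26851847483/536870912
(4,2): OLD=3955161515325/17179869184 → NEW=255, ERR=-425705126595/17179869184
(4,3): OLD=11707862937853/274877906944 → NEW=0, ERR=11707862937853/274877906944
(4,4): OLD=318391402644873/4398046511104 → NEW=0, ERR=318391402644873/4398046511104
(4,5): OLD=9672071726728671/70368744177664 → NEW=255, ERR=-8271958038575649/70368744177664
(5,0): OLD=2290403054593/8589934592 → NEW=255, ERR=99969733633/8589934592
(5,1): OLD=42366207307429/274877906944 → NEW=255, ERR=-27727658963291/274877906944
(5,2): OLD=86282716371269/2199023255552 → NEW=0, ERR=86282716371269/2199023255552
(5,3): OLD=10872080107650673/70368744177664 → NEW=255, ERR=-7071949657653647/70368744177664
(5,4): OLD=52995020517834657/281474976710656 → NEW=255, ERR=-18781098543382623/281474976710656
(5,5): OLD=-163939810121657069/4503599627370496 → NEW=0, ERR=-163939810121657069/4503599627370496
(6,0): OLD=267063715335311/4398046511104 → NEW=0, ERR=267063715335311/4398046511104
(6,1): OLD=5779244882167063/70368744177664 → NEW=0, ERR=5779244882167063/70368744177664
(6,2): OLD=35196902406239173/281474976710656 → NEW=0, ERR=35196902406239173/281474976710656
(6,3): OLD=203208693531752013/2251799813685248 → NEW=0, ERR=203208693531752013/2251799813685248
(6,4): OLD=4072946913453438463/72057594037927936 → NEW=0, ERR=4072946913453438463/72057594037927936
(6,5): OLD=276912349921517203689/1152921504606846976 → NEW=255, ERR=-17082633753228775191/1152921504606846976
Output grid:
  Row 0: ##..#.  (3 black, running=3)
  Row 1: #.#.#.  (3 black, running=6)
  Row 2: ..##.#  (3 black, running=9)
  Row 3: ##...#  (3 black, running=12)
  Row 4: ..#..#  (4 black, running=16)
  Row 5: ##.##.  (2 black, running=18)
  Row 6: .....#  (5 black, running=23)

Answer: 23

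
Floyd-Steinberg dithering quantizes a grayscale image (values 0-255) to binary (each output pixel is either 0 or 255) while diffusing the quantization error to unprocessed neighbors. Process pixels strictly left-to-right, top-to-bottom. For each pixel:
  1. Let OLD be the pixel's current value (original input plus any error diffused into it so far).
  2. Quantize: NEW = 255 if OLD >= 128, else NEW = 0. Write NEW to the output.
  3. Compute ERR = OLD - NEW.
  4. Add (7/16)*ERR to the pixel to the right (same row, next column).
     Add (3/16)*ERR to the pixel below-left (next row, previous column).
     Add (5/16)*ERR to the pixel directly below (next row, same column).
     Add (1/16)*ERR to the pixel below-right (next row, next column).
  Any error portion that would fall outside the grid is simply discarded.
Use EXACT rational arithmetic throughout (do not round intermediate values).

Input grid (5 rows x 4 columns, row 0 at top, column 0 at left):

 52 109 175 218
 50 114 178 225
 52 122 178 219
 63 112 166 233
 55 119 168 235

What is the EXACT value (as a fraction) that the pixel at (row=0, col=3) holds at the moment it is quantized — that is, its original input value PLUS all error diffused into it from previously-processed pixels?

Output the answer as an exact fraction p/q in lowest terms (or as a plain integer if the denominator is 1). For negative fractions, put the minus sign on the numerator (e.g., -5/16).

Answer: 277475/1024

Derivation:
(0,0): OLD=52 → NEW=0, ERR=52
(0,1): OLD=527/4 → NEW=255, ERR=-493/4
(0,2): OLD=7749/64 → NEW=0, ERR=7749/64
(0,3): OLD=277475/1024 → NEW=255, ERR=16355/1024
Target (0,3): original=218, with diffused error = 277475/1024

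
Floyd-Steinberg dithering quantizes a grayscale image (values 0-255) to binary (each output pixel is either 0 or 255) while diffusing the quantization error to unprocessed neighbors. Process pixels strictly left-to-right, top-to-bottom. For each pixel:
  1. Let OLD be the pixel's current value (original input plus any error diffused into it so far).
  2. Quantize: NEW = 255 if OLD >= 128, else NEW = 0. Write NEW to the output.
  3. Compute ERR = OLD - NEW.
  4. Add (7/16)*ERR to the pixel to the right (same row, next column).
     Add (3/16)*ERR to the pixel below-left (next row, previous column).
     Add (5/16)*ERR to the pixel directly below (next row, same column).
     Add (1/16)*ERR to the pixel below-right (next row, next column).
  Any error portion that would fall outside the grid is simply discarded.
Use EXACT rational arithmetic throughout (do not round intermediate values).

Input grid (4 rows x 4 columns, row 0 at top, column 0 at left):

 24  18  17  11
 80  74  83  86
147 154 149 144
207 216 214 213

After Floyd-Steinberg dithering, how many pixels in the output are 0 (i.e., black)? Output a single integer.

Answer: 8

Derivation:
(0,0): OLD=24 → NEW=0, ERR=24
(0,1): OLD=57/2 → NEW=0, ERR=57/2
(0,2): OLD=943/32 → NEW=0, ERR=943/32
(0,3): OLD=12233/512 → NEW=0, ERR=12233/512
(1,0): OLD=2971/32 → NEW=0, ERR=2971/32
(1,1): OLD=33421/256 → NEW=255, ERR=-31859/256
(1,2): OLD=360641/8192 → NEW=0, ERR=360641/8192
(1,3): OLD=15016727/131072 → NEW=0, ERR=15016727/131072
(2,0): OLD=625375/4096 → NEW=255, ERR=-419105/4096
(2,1): OLD=11062677/131072 → NEW=0, ERR=11062677/131072
(2,2): OLD=55938005/262144 → NEW=255, ERR=-10908715/262144
(2,3): OLD=689326553/4194304 → NEW=255, ERR=-380220967/4194304
(3,0): OLD=400241695/2097152 → NEW=255, ERR=-134532065/2097152
(3,1): OLD=6714656097/33554432 → NEW=255, ERR=-1841724063/33554432
(3,2): OLD=88723471231/536870912 → NEW=255, ERR=-48178611329/536870912
(3,3): OLD=1226723321593/8589934592 → NEW=255, ERR=-963709999367/8589934592
Output grid:
  Row 0: ....  (4 black, running=4)
  Row 1: .#..  (3 black, running=7)
  Row 2: #.##  (1 black, running=8)
  Row 3: ####  (0 black, running=8)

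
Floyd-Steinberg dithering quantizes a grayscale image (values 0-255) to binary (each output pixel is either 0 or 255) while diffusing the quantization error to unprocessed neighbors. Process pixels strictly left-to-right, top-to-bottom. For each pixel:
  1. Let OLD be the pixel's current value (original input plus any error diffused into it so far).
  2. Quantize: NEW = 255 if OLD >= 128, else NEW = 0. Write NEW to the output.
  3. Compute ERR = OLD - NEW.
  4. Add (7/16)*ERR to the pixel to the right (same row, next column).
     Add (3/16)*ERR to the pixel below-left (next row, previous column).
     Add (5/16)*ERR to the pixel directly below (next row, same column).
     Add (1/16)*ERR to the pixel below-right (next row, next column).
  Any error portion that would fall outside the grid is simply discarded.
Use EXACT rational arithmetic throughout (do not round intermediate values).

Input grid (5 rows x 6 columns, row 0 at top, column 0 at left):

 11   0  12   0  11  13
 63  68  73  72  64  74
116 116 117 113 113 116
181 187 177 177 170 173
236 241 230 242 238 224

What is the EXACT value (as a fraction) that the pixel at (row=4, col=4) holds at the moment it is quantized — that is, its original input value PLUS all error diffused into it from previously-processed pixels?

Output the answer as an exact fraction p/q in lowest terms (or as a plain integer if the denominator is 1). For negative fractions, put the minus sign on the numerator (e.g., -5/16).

Answer: 39729192828333711/281474976710656

Derivation:
(0,0): OLD=11 → NEW=0, ERR=11
(0,1): OLD=77/16 → NEW=0, ERR=77/16
(0,2): OLD=3611/256 → NEW=0, ERR=3611/256
(0,3): OLD=25277/4096 → NEW=0, ERR=25277/4096
(0,4): OLD=897835/65536 → NEW=0, ERR=897835/65536
(0,5): OLD=19916333/1048576 → NEW=0, ERR=19916333/1048576
(1,0): OLD=17239/256 → NEW=0, ERR=17239/256
(1,1): OLD=209505/2048 → NEW=0, ERR=209505/2048
(1,2): OLD=8101621/65536 → NEW=0, ERR=8101621/65536
(1,3): OLD=34462225/262144 → NEW=255, ERR=-32384495/262144
(1,4): OLD=305022675/16777216 → NEW=0, ERR=305022675/16777216
(1,5): OLD=23822534869/268435456 → NEW=0, ERR=23822534869/268435456
(2,0): OLD=5119163/32768 → NEW=255, ERR=-3236677/32768
(2,1): OLD=138560185/1048576 → NEW=255, ERR=-128826695/1048576
(2,2): OLD=1427929707/16777216 → NEW=0, ERR=1427929707/16777216
(2,3): OLD=16477379539/134217728 → NEW=0, ERR=16477379539/134217728
(2,4): OLD=778722313721/4294967296 → NEW=255, ERR=-316494346759/4294967296
(2,5): OLD=7739887468383/68719476736 → NEW=0, ERR=7739887468383/68719476736
(3,0): OLD=2132327691/16777216 → NEW=0, ERR=2132327691/16777216
(3,1): OLD=28722099503/134217728 → NEW=255, ERR=-5503421137/134217728
(3,2): OLD=215820083837/1073741824 → NEW=255, ERR=-57984081283/1073741824
(3,3): OLD=12592240797303/68719476736 → NEW=255, ERR=-4931225770377/68719476736
(3,4): OLD=79367464658839/549755813888 → NEW=255, ERR=-60820267882601/549755813888
(3,5): OLD=1365066440013945/8796093022208 → NEW=255, ERR=-877937280649095/8796093022208
(4,0): OLD=575588985157/2147483648 → NEW=255, ERR=27980654917/2147483648
(4,1): OLD=7961321296897/34359738368 → NEW=255, ERR=-800411986943/34359738368
(4,2): OLD=205515571627443/1099511627776 → NEW=255, ERR=-74859893455437/1099511627776
(4,3): OLD=2914494400401055/17592186044416 → NEW=255, ERR=-1571513040925025/17592186044416
(4,4): OLD=39729192828333711/281474976710656 → NEW=255, ERR=-32046926232883569/281474976710656
Target (4,4): original=238, with diffused error = 39729192828333711/281474976710656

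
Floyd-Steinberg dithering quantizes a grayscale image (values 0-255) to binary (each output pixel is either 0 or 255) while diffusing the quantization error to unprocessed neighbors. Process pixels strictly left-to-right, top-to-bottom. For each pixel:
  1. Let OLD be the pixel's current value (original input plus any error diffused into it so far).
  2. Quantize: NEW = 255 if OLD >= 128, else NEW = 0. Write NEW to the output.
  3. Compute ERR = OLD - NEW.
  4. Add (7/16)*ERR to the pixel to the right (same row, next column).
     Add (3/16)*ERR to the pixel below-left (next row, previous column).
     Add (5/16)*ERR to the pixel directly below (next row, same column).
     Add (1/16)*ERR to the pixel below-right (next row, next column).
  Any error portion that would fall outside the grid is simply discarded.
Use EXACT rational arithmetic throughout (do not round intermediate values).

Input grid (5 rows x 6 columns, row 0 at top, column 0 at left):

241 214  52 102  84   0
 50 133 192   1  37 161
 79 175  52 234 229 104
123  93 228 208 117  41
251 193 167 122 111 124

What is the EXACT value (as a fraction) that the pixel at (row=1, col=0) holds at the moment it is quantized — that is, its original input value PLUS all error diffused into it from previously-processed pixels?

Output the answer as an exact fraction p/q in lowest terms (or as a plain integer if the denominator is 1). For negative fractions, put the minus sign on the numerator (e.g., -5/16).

Answer: 4709/128

Derivation:
(0,0): OLD=241 → NEW=255, ERR=-14
(0,1): OLD=1663/8 → NEW=255, ERR=-377/8
(0,2): OLD=4017/128 → NEW=0, ERR=4017/128
(0,3): OLD=237015/2048 → NEW=0, ERR=237015/2048
(0,4): OLD=4411617/32768 → NEW=255, ERR=-3944223/32768
(0,5): OLD=-27609561/524288 → NEW=0, ERR=-27609561/524288
(1,0): OLD=4709/128 → NEW=0, ERR=4709/128
Target (1,0): original=50, with diffused error = 4709/128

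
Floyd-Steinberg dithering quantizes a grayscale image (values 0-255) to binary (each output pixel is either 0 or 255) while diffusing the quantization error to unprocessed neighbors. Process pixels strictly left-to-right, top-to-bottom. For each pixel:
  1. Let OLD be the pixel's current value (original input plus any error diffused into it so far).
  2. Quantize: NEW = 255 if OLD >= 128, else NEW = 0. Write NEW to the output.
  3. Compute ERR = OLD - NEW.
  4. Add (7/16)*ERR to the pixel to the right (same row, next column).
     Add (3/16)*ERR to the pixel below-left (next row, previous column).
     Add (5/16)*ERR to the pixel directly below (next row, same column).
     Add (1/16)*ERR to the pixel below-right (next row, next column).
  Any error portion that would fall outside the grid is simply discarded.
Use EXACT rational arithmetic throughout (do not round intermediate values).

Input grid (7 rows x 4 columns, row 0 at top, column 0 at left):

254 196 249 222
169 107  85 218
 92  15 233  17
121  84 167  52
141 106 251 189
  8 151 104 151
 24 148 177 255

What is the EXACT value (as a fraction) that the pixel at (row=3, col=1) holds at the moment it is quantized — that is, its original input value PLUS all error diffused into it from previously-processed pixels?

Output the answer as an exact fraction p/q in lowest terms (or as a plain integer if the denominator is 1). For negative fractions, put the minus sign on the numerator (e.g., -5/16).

(0,0): OLD=254 → NEW=255, ERR=-1
(0,1): OLD=3129/16 → NEW=255, ERR=-951/16
(0,2): OLD=57087/256 → NEW=255, ERR=-8193/256
(0,3): OLD=851961/4096 → NEW=255, ERR=-192519/4096
(1,0): OLD=40331/256 → NEW=255, ERR=-24949/256
(1,1): OLD=81357/2048 → NEW=0, ERR=81357/2048
(1,2): OLD=5233105/65536 → NEW=0, ERR=5233105/65536
(1,3): OLD=247722375/1048576 → NEW=255, ERR=-19664505/1048576
(2,0): OLD=2260767/32768 → NEW=0, ERR=2260767/32768
(2,1): OLD=69708869/1048576 → NEW=0, ERR=69708869/1048576
(2,2): OLD=599795385/2097152 → NEW=255, ERR=65021625/2097152
(2,3): OLD=996391029/33554432 → NEW=0, ERR=996391029/33554432
(3,0): OLD=2600892463/16777216 → NEW=255, ERR=-1677297617/16777216
(3,1): OLD=19102236209/268435456 → NEW=0, ERR=19102236209/268435456
Target (3,1): original=84, with diffused error = 19102236209/268435456

Answer: 19102236209/268435456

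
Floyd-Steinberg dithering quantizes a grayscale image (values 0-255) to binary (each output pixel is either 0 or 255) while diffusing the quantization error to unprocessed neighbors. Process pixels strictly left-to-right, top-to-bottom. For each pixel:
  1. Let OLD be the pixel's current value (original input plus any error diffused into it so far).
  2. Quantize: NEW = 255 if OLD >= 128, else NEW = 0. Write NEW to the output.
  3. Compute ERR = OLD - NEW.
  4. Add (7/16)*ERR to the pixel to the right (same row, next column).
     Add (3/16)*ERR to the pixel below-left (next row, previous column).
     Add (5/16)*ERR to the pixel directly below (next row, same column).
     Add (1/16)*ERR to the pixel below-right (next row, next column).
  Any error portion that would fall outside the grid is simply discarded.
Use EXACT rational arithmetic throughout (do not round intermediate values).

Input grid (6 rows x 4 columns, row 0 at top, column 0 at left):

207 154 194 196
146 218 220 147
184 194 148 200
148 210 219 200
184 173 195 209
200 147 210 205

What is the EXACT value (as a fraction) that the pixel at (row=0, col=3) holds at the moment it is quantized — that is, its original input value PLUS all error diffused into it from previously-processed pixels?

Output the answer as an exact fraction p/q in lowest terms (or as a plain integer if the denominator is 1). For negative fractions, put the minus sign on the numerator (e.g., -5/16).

(0,0): OLD=207 → NEW=255, ERR=-48
(0,1): OLD=133 → NEW=255, ERR=-122
(0,2): OLD=1125/8 → NEW=255, ERR=-915/8
(0,3): OLD=18683/128 → NEW=255, ERR=-13957/128
Target (0,3): original=196, with diffused error = 18683/128

Answer: 18683/128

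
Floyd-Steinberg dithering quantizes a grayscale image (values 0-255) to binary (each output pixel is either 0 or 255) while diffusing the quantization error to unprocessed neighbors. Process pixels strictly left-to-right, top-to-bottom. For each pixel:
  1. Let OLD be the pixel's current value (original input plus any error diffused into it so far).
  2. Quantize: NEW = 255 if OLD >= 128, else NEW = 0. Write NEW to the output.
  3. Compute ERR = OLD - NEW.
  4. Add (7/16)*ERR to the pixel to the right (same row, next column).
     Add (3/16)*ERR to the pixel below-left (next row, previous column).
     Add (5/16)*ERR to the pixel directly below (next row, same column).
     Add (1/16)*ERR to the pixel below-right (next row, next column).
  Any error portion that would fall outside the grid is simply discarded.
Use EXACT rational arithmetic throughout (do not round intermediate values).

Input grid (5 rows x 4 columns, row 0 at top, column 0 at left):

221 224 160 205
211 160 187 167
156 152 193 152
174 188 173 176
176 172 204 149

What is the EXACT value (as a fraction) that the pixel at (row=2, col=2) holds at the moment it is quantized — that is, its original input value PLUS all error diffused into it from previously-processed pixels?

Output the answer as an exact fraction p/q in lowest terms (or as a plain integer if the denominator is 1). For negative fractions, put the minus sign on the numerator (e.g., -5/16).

Answer: 252792161/1048576

Derivation:
(0,0): OLD=221 → NEW=255, ERR=-34
(0,1): OLD=1673/8 → NEW=255, ERR=-367/8
(0,2): OLD=17911/128 → NEW=255, ERR=-14729/128
(0,3): OLD=316737/2048 → NEW=255, ERR=-205503/2048
(1,0): OLD=24547/128 → NEW=255, ERR=-8093/128
(1,1): OLD=96565/1024 → NEW=0, ERR=96565/1024
(1,2): OLD=5590745/32768 → NEW=255, ERR=-2765095/32768
(1,3): OLD=47989567/524288 → NEW=0, ERR=47989567/524288
(2,0): OLD=2521879/16384 → NEW=255, ERR=-1656041/16384
(2,1): OLD=61590509/524288 → NEW=0, ERR=61590509/524288
(2,2): OLD=252792161/1048576 → NEW=255, ERR=-14594719/1048576
Target (2,2): original=193, with diffused error = 252792161/1048576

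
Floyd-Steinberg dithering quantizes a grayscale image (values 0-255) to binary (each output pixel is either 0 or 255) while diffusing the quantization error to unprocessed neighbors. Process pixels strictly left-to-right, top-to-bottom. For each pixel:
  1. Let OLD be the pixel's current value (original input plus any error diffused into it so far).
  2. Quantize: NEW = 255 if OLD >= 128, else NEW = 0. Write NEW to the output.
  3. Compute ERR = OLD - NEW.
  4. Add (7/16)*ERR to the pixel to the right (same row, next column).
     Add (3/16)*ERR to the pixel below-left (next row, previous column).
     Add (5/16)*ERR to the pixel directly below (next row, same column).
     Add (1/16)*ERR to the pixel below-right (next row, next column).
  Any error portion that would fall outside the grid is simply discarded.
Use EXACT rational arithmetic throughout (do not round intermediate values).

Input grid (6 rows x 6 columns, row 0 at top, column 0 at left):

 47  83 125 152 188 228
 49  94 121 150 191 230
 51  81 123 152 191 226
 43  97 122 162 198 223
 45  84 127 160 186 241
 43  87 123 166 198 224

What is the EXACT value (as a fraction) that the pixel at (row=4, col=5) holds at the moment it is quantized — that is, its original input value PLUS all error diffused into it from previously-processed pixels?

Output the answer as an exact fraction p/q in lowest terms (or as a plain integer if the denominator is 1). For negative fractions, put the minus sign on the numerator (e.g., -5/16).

Answer: 721984200281855301/4503599627370496

Derivation:
(0,0): OLD=47 → NEW=0, ERR=47
(0,1): OLD=1657/16 → NEW=0, ERR=1657/16
(0,2): OLD=43599/256 → NEW=255, ERR=-21681/256
(0,3): OLD=470825/4096 → NEW=0, ERR=470825/4096
(0,4): OLD=15616543/65536 → NEW=255, ERR=-1095137/65536
(0,5): OLD=231409369/1048576 → NEW=255, ERR=-35977511/1048576
(1,0): OLD=21275/256 → NEW=0, ERR=21275/256
(1,1): OLD=306749/2048 → NEW=255, ERR=-215491/2048
(1,2): OLD=5015169/65536 → NEW=0, ERR=5015169/65536
(1,3): OLD=55305709/262144 → NEW=255, ERR=-11541011/262144
(1,4): OLD=2806287655/16777216 → NEW=255, ERR=-1471902425/16777216
(1,5): OLD=48278281953/268435456 → NEW=255, ERR=-20172759327/268435456
(2,0): OLD=1875695/32768 → NEW=0, ERR=1875695/32768
(2,1): OLD=97207733/1048576 → NEW=0, ERR=97207733/1048576
(2,2): OLD=2896441695/16777216 → NEW=255, ERR=-1381748385/16777216
(2,3): OLD=12152501543/134217728 → NEW=0, ERR=12152501543/134217728
(2,4): OLD=800385307893/4294967296 → NEW=255, ERR=-294831352587/4294967296
(2,5): OLD=11476154507267/68719476736 → NEW=255, ERR=-6047312060413/68719476736
(3,0): OLD=1313154687/16777216 → NEW=0, ERR=1313154687/16777216
(3,1): OLD=19911025683/134217728 → NEW=255, ERR=-14314494957/134217728
(3,2): OLD=77710849705/1073741824 → NEW=0, ERR=77710849705/1073741824
(3,3): OLD=14014637625531/68719476736 → NEW=255, ERR=-3508828942149/68719476736
(3,4): OLD=78817568053211/549755813888 → NEW=255, ERR=-61370164488229/549755813888
(3,5): OLD=1252306696987125/8796093022208 → NEW=255, ERR=-990697023675915/8796093022208
(4,0): OLD=106219466769/2147483648 → NEW=0, ERR=106219466769/2147483648
(4,1): OLD=3118943591901/34359738368 → NEW=0, ERR=3118943591901/34359738368
(4,2): OLD=190315150675335/1099511627776 → NEW=255, ERR=-90060314407545/1099511627776
(4,3): OLD=1614976174050371/17592186044416 → NEW=0, ERR=1614976174050371/17592186044416
(4,4): OLD=46997510217172339/281474976710656 → NEW=255, ERR=-24778608844044941/281474976710656
(4,5): OLD=721984200281855301/4503599627370496 → NEW=255, ERR=-426433704697621179/4503599627370496
Target (4,5): original=241, with diffused error = 721984200281855301/4503599627370496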